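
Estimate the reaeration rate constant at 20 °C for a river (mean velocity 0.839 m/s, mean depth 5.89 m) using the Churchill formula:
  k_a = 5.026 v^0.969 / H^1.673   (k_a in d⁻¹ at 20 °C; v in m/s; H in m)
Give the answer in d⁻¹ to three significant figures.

k_a = 5.026 × 0.839^0.969 / 5.89^1.673 = 5.026 × 0.8436 / 19.43 = 0.2182 d⁻¹.

k_a ≈ 0.218 d⁻¹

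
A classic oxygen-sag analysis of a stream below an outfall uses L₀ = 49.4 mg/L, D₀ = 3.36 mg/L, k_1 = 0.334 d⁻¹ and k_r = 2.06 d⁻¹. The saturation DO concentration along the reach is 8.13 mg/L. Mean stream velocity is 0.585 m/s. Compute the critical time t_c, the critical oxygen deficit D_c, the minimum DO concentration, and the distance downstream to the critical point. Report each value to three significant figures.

t_c ≈ 0.803 d; D_c ≈ 6.12 mg/L; min DO ≈ 2.01 mg/L; x_c ≈ 40.6 km

t_c = [1/(k_r−k_1)] ln[(k_r/k_1)(1 − D₀(k_r−k_1)/(k_1 L₀))]
= [1/(2.06−0.334)] ln[(2.06/0.334)(1 − 3.36×1.726/(0.334×49.4))]
= (1/1.726) ln[6.168 × 0.6485] = 0.5794 × ln(4.000) = 0.5794 × 1.386 = 0.8032 d.
D_c = (k_1/k_r) L₀ e^(−k_1 t_c) = (0.334/2.06) × 49.4 × e^(−0.334×0.8032) = 0.1621 × 49.4 × 0.7647 = 6.125 mg/L.
Minimum DO = C_s − D_c = 8.13 − 6.125 = 2.005 mg/L.
x_c = v t_c = 0.585 m/s × 0.8032 d × 86400 s/d = 40590 m ≈ 40.6 km.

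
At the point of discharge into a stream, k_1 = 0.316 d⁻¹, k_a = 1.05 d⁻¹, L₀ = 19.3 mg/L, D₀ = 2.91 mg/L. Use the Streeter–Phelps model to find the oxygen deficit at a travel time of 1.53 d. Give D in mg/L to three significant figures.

D ≈ 4.04 mg/L

k_1 L₀/(k_a−k_1) = 0.316×19.3/(1.05−0.316) = 6.099/0.7340 = 8.309 mg/L.
e^(−k_1 t) = e^(−0.316×1.530) = 0.6166; e^(−k_a t) = e^(−1.05×1.530) = 0.2006.
D = 8.309 × (0.6166 − 0.2006) + 2.91 × 0.2006 = 3.457 + 0.5837 = 4.041 mg/L.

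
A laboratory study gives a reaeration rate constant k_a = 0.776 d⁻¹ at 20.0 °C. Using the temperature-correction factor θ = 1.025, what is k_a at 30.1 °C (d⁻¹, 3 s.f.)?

k_a ≈ 0.996 d⁻¹

k_a(T₂) = k_a(T₁) · θ^(T₂−T₁) = 0.776 × 1.025^(30.1−20.0)
= 0.776 × 1.025^10.1 = 0.776 × 1.283 = 0.9958 d⁻¹.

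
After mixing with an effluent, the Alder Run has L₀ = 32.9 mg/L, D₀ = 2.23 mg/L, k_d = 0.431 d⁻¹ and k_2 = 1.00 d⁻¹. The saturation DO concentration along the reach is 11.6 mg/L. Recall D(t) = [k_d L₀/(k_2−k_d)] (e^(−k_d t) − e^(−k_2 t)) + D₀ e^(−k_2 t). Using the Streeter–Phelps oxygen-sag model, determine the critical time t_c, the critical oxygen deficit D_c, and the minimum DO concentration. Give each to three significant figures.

With k_2/k_d = 2.320 and 1 − D₀(k_2−k_d)/(k_d L₀) = 0.9105,
t_c = ln(2.320 × 0.9105) / (1.00 − 0.431) = ln(2.113) / 0.5690 = 0.7479/0.5690 = 1.314 d.
D_c = (k_d/k_2) L₀ e^(−k_d t_c) = (0.431/1.00) × 32.9 × e^(−0.431×1.314) = 0.4310 × 32.9 × 0.5675 = 8.047 mg/L.
Minimum DO = C_s − D_c = 11.6 − 8.047 = 3.553 mg/L.

t_c ≈ 1.31 d; D_c ≈ 8.05 mg/L; min DO ≈ 3.55 mg/L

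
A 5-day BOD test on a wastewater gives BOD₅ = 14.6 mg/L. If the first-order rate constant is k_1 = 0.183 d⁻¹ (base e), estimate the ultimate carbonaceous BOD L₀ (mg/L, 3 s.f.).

BOD₅ = L₀(1 − e^(−5k_1)) ⇒ L₀ = BOD₅ / (1 − e^(−5×0.183))
= 14.6 / (1 − 0.4005) = 14.6 / 0.5995 = 24.35 mg/L.

L₀ ≈ 24.4 mg/L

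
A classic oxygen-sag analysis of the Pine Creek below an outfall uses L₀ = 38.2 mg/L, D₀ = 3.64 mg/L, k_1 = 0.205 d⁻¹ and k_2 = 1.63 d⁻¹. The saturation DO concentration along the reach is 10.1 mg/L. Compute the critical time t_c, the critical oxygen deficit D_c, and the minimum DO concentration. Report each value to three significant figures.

t_c = [1/(k_2−k_1)] ln[(k_2/k_1)(1 − D₀(k_2−k_1)/(k_1 L₀))]
= [1/(1.63−0.205)] ln[(1.63/0.205)(1 − 3.64×1.425/(0.205×38.2))]
= (1/1.425) ln[7.951 × 0.3376] = 0.7018 × ln(2.685) = 0.7018 × 0.9875 = 0.6930 d.
L(t_c) = L₀ e^(−k_1 t_c) = 38.2 × 0.8676 = 33.14 mg/L, and at the critical point k_2 D_c = k_1 L, so D_c = (0.205/1.63) × 33.14 = 4.168 mg/L.
Minimum DO = C_s − D_c = 10.1 − 4.168 = 5.932 mg/L.

t_c ≈ 0.693 d; D_c ≈ 4.17 mg/L; min DO ≈ 5.93 mg/L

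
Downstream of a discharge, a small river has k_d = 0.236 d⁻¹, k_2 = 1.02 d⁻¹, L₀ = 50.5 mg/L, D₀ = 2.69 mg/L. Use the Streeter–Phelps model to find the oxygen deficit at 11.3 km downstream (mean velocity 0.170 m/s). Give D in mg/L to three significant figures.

D ≈ 6.97 mg/L

Travel time t = x/v = 11.3 km / (0.170 m/s) = 11300 m / 0.170 m/s = 66470 s = 0.7693 d.
k_d L₀/(k_2−k_d) = 0.236×50.5/(1.02−0.236) = 11.92/0.7840 = 15.20 mg/L.
e^(−k_d t) = e^(−0.236×0.7693) = 0.8340; e^(−k_2 t) = e^(−1.02×0.7693) = 0.4562.
D = 15.20 × (0.8340 − 0.4562) + 2.69 × 0.4562 = 5.742 + 1.227 = 6.969 mg/L.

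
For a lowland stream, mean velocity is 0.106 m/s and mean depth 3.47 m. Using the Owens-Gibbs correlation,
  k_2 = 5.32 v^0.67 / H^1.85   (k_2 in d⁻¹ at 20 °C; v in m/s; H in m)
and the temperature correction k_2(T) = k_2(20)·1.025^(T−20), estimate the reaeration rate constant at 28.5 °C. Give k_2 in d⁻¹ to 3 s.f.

k_2(20) = 5.32 × 0.106^0.67 / 3.47^1.85 = 5.32 × 0.2223 / 9.991 = 0.1184 d⁻¹.
k_2(28.5) = 0.1184 × 1.025^(28.5−20) = 0.1184 × 1.234 = 0.1460 d⁻¹.

k_2 ≈ 0.146 d⁻¹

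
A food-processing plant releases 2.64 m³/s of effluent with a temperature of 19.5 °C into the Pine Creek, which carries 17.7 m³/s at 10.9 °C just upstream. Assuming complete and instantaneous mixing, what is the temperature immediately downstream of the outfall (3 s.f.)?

12.0 °C

Flow-weighted mixing: C = (Q_r C_r + Q_w C_w)/(Q_r + Q_w)
= (17.7×10.9 + 2.64×19.5)/(17.7 + 2.64) = 244.4/20.34 = 12.02 °C.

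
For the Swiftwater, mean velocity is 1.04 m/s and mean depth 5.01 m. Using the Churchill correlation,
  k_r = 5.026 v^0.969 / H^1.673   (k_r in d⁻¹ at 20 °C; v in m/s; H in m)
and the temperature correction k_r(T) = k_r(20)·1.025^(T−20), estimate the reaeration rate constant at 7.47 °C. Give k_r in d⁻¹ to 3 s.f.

k_r ≈ 0.259 d⁻¹

k_r(20) = 5.026 × 1.04^0.969 / 5.01^1.673 = 5.026 × 1.039 / 14.82 = 0.3523 d⁻¹.
k_r(7.47) = 0.3523 × 1.025^(7.47−20) = 0.3523 × 0.7339 = 0.2585 d⁻¹.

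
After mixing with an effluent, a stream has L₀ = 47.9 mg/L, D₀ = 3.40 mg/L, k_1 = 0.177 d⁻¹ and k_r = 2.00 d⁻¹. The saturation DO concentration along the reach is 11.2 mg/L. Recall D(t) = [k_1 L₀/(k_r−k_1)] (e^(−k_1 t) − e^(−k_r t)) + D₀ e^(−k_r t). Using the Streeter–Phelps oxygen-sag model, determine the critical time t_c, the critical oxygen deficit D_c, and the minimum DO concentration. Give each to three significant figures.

t_c ≈ 0.610 d; D_c ≈ 3.81 mg/L; min DO ≈ 7.39 mg/L

At the critical point dD/dt = 0, so k_1 L₀ e^(−k_1 t) = k_r D. Substituting D(t) from the Streeter–Phelps equation and solving for t gives
t_c = ln[(k_r/k_1)(1 − D₀(k_r−k_1)/(k_1 L₀))] / (k_r−k_1).
Here k_r−k_1 = 1.823 d⁻¹ and 1 − D₀(k_r−k_1)/(k_1 L₀) = 1 − 3.40×1.823/(0.177×47.9) = 0.2689, so
t_c = ln(11.30 × 0.2689) / 1.823 = 1.111 / 1.823 = 0.6097 d.
L(t_c) = L₀ e^(−k_1 t_c) = 47.9 × 0.8977 = 43.00 mg/L, and at the critical point k_r D_c = k_1 L, so D_c = (0.177/2.00) × 43.00 = 3.806 mg/L.
Minimum DO = C_s − D_c = 11.2 − 3.806 = 7.394 mg/L.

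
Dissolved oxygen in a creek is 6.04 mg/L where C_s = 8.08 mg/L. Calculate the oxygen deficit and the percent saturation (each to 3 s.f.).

D = C_s − C = 8.08 − 6.04 = 2.04 mg/L.
% saturation = 6.04/8.08 × 100 = 74.8 %.

D ≈ 2.04 mg/L; 74.8 % saturation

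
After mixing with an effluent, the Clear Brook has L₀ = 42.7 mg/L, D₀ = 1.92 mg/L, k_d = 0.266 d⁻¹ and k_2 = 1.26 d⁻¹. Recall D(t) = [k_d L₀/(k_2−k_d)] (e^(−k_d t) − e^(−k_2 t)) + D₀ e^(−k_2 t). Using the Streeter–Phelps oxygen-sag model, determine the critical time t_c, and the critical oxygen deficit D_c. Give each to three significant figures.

With k_2/k_d = 4.737 and 1 − D₀(k_2−k_d)/(k_d L₀) = 0.8320,
t_c = ln(4.737 × 0.8320) / (1.26 − 0.266) = ln(3.941) / 0.9940 = 1.371/0.9940 = 1.380 d.
D_c = (k_d/k_2) L₀ e^(−k_d t_c) = (0.266/1.26) × 42.7 × e^(−0.266×1.380) = 0.2111 × 42.7 × 0.6928 = 6.245 mg/L.

t_c ≈ 1.38 d; D_c ≈ 6.25 mg/L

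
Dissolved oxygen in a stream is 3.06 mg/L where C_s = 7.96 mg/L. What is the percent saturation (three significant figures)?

38.4 % saturation

% saturation = C/C_s × 100 = 3.06/7.96 × 100 = 38.4 %.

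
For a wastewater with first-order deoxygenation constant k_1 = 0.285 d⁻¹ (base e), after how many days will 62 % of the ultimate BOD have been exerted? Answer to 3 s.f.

y/L₀ = 1 − e^(−k_1 t) = 0.62 ⇒ e^(−k_1 t) = 0.380
t = −ln(0.380) / 0.285 = 0.9676 / 0.285 = 3.395 d.

t ≈ 3.40 d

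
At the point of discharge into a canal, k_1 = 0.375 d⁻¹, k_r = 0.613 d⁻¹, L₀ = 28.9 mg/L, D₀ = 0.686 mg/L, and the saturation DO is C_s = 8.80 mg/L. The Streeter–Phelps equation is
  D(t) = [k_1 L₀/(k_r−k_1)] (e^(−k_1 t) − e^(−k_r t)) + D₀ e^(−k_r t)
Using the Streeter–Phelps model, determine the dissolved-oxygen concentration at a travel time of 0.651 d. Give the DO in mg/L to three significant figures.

DO ≈ 3.22 mg/L

k_1 L₀/(k_r−k_1) = 0.375×28.9/(0.613−0.375) = 10.84/0.2380 = 45.54 mg/L.
e^(−k_1 t) = e^(−0.375×0.6510) = 0.7834; e^(−k_r t) = e^(−0.613×0.6510) = 0.6709.
D = 45.54 × (0.7834 − 0.6709) + 0.686 × 0.6709 = 5.120 + 0.4603 = 5.580 mg/L.
DO = C_s − D = 8.80 − 5.580 = 3.220 mg/L.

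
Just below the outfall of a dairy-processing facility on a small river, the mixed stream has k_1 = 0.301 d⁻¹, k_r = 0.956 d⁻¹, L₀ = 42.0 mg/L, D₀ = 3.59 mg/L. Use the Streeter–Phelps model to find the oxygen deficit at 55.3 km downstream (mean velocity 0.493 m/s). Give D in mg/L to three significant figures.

D ≈ 8.52 mg/L

Travel time t = x/v = 55.3 km / (0.493 m/s) = 55300 m / 0.493 m/s = 112200 s = 1.298 d.
k_1 L₀/(k_r−k_1) = 0.301×42.0/(0.956−0.301) = 12.64/0.6550 = 19.30 mg/L.
e^(−k_1 t) = e^(−0.301×1.298) = 0.6765; e^(−k_r t) = e^(−0.956×1.298) = 0.2891.
D = 19.30 × (0.6765 − 0.2891) + 3.59 × 0.2891 = 7.479 + 1.038 = 8.516 mg/L.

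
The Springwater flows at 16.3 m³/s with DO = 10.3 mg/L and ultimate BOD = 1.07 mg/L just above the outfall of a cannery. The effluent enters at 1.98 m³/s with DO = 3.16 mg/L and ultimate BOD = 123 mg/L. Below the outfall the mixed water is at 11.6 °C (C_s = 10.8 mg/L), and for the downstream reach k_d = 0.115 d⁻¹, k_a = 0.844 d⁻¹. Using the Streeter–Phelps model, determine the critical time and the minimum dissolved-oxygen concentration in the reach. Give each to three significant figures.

t_c ≈ 1.59 d; minimum DO ≈ 9.18 mg/L

Mixed DO = (16.3×10.3 + 1.98×3.16)/(16.3+1.98) = 174.1/18.28 = 9.527 mg/L.
Mixed L₀ = (16.3×1.07 + 1.98×123)/(18.28) = 261.0/18.28 = 14.28 mg/L.
Initial deficit D₀ = C_s − DO₀ = 10.8 − 9.527 = 1.273 mg/L.
t_c = (1/0.7290) ln[(0.844/0.115)(1 − 1.273×0.7290/(0.115×14.28))] = 1.372 × ln(3.190) = 1.591 d.
D_c = (0.115/0.844) × 14.28 × e^(−0.115×1.591) = 0.1363 × 14.28 × 0.8328 = 1.620 mg/L.
Minimum DO = 10.8 − 1.620 = 9.180 mg/L.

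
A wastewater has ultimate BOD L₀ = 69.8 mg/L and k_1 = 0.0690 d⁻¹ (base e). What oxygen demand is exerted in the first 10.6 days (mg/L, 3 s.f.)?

y ≈ 36.2 mg/L

y_t = L₀(1 − e^(−k_1 t)) = 69.8 × (1 − e^(−0.0690×10.6))
= 69.8 × (1 − 0.4812) = 69.8 × 0.5188 = 36.21 mg/L.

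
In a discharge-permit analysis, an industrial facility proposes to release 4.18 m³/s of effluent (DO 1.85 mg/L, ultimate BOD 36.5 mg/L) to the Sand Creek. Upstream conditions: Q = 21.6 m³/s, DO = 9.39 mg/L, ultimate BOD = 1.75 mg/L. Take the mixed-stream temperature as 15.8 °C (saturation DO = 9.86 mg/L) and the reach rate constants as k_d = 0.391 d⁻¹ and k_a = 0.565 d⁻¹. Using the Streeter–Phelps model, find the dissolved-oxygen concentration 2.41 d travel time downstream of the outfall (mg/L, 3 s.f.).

DO ≈ 7.21 mg/L

Mixed DO = (21.6×9.39 + 4.18×1.85)/(21.6+4.18) = 210.6/25.78 = 8.167 mg/L.
Mixed L₀ = (21.6×1.75 + 4.18×36.5)/(25.78) = 190.4/25.78 = 7.384 mg/L.
Initial deficit D₀ = C_s − DO₀ = 9.86 − 8.167 = 1.693 mg/L.
D(2.41) = [0.391×7.384/(0.565−0.391)](e^(−0.391×2.41) − e^(−0.565×2.41)) + 1.693 e^(−0.565×2.41)
= 16.59 × (0.3897 − 0.2562) + 1.693 × 0.2562 = 2.649 mg/L.
DO = 9.86 − 2.649 = 7.211 mg/L.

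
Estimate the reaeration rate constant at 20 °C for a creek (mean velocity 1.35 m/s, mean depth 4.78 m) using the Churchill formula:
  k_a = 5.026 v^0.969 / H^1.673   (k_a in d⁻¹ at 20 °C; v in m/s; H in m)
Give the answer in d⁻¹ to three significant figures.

k_a = 5.026 × 1.35^0.969 / 4.78^1.673 = 5.026 × 1.337 / 13.70 = 0.4907 d⁻¹.

k_a ≈ 0.491 d⁻¹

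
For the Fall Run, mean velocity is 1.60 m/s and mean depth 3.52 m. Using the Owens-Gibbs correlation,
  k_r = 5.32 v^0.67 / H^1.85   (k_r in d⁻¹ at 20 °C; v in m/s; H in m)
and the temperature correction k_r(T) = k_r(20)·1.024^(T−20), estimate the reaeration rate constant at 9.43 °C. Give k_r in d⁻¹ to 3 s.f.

k_r(20) = 5.32 × 1.60^0.67 / 3.52^1.85 = 5.32 × 1.370 / 10.26 = 0.7105 d⁻¹.
k_r(9.43) = 0.7105 × 1.024^(9.43−20) = 0.7105 × 0.7783 = 0.5530 d⁻¹.

k_r ≈ 0.553 d⁻¹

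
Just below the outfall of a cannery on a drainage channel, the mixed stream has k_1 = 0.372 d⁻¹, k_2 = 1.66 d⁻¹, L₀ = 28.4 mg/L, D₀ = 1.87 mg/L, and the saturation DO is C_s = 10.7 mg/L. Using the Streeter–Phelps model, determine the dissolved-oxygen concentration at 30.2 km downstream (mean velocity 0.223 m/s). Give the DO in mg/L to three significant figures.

Travel time t = x/v = 30.2 km / (0.223 m/s) = 30200 m / 0.223 m/s = 135400 s = 1.567 d.
k_1 L₀/(k_2−k_1) = 0.372×28.4/(1.66−0.372) = 10.56/1.288 = 8.202 mg/L.
e^(−k_1 t) = e^(−0.372×1.567) = 0.5582; e^(−k_2 t) = e^(−1.66×1.567) = 0.07413.
D = 8.202 × (0.5582 − 0.07413) + 1.87 × 0.07413 = 3.970 + 0.1386 = 4.109 mg/L.
DO = C_s − D = 10.7 − 4.109 = 6.591 mg/L.

DO ≈ 6.59 mg/L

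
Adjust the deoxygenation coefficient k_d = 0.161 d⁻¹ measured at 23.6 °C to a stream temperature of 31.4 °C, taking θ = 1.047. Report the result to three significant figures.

k_d ≈ 0.230 d⁻¹

k_d(T₂) = k_d(T₁) · θ^(T₂−T₁) = 0.161 × 1.047^(31.4−23.6)
= 0.161 × 1.047^7.80 = 0.161 × 1.431 = 0.2304 d⁻¹.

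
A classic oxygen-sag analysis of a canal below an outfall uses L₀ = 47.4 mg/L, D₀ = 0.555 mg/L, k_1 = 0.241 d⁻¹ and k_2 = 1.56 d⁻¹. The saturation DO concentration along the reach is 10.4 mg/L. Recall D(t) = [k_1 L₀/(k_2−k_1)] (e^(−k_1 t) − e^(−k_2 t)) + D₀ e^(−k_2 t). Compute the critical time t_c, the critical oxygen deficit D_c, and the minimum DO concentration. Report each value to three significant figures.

t_c ≈ 1.37 d; D_c ≈ 5.27 mg/L; min DO ≈ 5.13 mg/L

t_c = [1/(k_2−k_1)] ln[(k_2/k_1)(1 − D₀(k_2−k_1)/(k_1 L₀))]
= [1/(1.56−0.241)] ln[(1.56/0.241)(1 − 0.555×1.319/(0.241×47.4))]
= (1/1.319) ln[6.473 × 0.9359] = 0.7582 × ln(6.058) = 0.7582 × 1.801 = 1.366 d.
L(t_c) = L₀ e^(−k_1 t_c) = 47.4 × 0.7195 = 34.11 mg/L, and at the critical point k_2 D_c = k_1 L, so D_c = (0.241/1.56) × 34.11 = 5.269 mg/L.
Minimum DO = C_s − D_c = 10.4 − 5.269 = 5.131 mg/L.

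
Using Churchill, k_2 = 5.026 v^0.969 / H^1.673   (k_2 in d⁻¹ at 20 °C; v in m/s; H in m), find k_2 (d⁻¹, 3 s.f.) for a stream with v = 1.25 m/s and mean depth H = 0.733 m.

k_2 = 5.026 × 1.25^0.969 / 0.733^1.673 = 5.026 × 1.241 / 0.5947 = 10.49 d⁻¹.

k_2 ≈ 10.5 d⁻¹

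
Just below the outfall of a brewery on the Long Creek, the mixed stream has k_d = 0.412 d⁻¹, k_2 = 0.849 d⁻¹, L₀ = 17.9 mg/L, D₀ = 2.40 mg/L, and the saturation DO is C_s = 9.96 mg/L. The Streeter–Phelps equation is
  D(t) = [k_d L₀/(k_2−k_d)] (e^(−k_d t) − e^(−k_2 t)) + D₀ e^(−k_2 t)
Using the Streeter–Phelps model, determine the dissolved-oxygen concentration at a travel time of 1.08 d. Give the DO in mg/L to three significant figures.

DO ≈ 4.93 mg/L

k_d L₀/(k_2−k_d) = 0.412×17.9/(0.849−0.412) = 7.375/0.4370 = 16.88 mg/L.
e^(−k_d t) = e^(−0.412×1.080) = 0.6408; e^(−k_2 t) = e^(−0.849×1.080) = 0.3997.
D = 16.88 × (0.6408 − 0.3997) + 2.40 × 0.3997 = 4.069 + 0.9594 = 5.028 mg/L.
DO = C_s − D = 9.96 − 5.028 = 4.932 mg/L.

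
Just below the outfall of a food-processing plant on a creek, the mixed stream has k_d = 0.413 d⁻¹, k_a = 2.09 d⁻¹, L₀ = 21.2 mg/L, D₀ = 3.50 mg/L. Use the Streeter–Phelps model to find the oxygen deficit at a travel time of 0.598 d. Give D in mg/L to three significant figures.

k_d L₀/(k_a−k_d) = 0.413×21.2/(2.09−0.413) = 8.756/1.677 = 5.221 mg/L.
e^(−k_d t) = e^(−0.413×0.5980) = 0.7812; e^(−k_a t) = e^(−2.09×0.5980) = 0.2866.
D = 5.221 × (0.7812 − 0.2866) + 3.50 × 0.2866 = 2.582 + 1.003 = 3.585 mg/L.

D ≈ 3.59 mg/L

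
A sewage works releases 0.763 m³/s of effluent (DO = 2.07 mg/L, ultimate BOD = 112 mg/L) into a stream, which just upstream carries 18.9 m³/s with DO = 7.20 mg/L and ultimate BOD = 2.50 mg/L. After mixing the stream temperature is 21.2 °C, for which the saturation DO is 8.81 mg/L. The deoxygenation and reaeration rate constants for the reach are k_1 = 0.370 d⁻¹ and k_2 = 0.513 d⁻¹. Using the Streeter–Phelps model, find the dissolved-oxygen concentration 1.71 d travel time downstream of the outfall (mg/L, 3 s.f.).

Mixed DO = (18.9×7.20 + 0.763×2.07)/(18.9+0.763) = 137.7/19.66 = 7.001 mg/L.
Mixed L₀ = (18.9×2.50 + 0.763×112)/(19.66) = 132.7/19.66 = 6.749 mg/L.
Initial deficit D₀ = C_s − DO₀ = 8.81 − 7.001 = 1.809 mg/L.
D(1.71) = [0.370×6.749/(0.513−0.370)](e^(−0.370×1.71) − e^(−0.513×1.71)) + 1.809 e^(−0.513×1.71)
= 17.46 × (0.5312 − 0.4159) + 1.809 × 0.4159 = 2.765 mg/L.
DO = 8.81 − 2.765 = 6.045 mg/L.

DO ≈ 6.05 mg/L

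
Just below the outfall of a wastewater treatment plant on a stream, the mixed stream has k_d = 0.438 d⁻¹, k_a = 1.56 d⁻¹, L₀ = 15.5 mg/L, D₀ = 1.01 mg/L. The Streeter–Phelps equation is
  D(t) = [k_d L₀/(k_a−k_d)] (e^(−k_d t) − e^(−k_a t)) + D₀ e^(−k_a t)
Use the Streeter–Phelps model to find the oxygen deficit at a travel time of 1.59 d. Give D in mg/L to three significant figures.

k_d L₀/(k_a−k_d) = 0.438×15.5/(1.56−0.438) = 6.789/1.122 = 6.051 mg/L.
e^(−k_d t) = e^(−0.438×1.590) = 0.4984; e^(−k_a t) = e^(−1.56×1.590) = 0.08371.
D = 6.051 × (0.4984 − 0.08371) + 1.01 × 0.08371 = 2.509 + 0.08455 = 2.594 mg/L.

D ≈ 2.59 mg/L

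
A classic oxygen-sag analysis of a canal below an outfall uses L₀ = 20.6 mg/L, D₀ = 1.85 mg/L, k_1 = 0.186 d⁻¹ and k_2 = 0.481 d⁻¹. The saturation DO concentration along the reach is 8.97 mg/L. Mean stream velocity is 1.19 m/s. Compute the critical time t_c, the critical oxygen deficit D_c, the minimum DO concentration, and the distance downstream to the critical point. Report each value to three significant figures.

With k_2/k_1 = 2.586 and 1 − D₀(k_2−k_1)/(k_1 L₀) = 0.8576,
t_c = ln(2.586 × 0.8576) / (0.481 − 0.186) = ln(2.218) / 0.2950 = 0.7965/0.2950 = 2.700 d.
L(t_c) = L₀ e^(−k_1 t_c) = 20.6 × 0.6052 = 12.47 mg/L, and at the critical point k_2 D_c = k_1 L, so D_c = (0.186/0.481) × 12.47 = 4.821 mg/L.
Minimum DO = C_s − D_c = 8.97 − 4.821 = 4.149 mg/L.
x_c = v t_c = 1.19 m/s × 2.700 d × 86400 s/d = 277600 m ≈ 278 km.

t_c ≈ 2.70 d; D_c ≈ 4.82 mg/L; min DO ≈ 4.15 mg/L; x_c ≈ 278 km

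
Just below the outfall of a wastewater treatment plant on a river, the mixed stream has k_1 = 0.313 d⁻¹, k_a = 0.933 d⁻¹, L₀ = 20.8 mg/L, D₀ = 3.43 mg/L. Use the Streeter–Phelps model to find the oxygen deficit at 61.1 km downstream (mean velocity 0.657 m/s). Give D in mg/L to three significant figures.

Travel time t = x/v = 61.1 km / (0.657 m/s) = 61100 m / 0.657 m/s = 93000 s = 1.076 d.
k_1 L₀/(k_a−k_1) = 0.313×20.8/(0.933−0.313) = 6.510/0.6200 = 10.50 mg/L.
e^(−k_1 t) = e^(−0.313×1.076) = 0.7140; e^(−k_a t) = e^(−0.933×1.076) = 0.3663.
D = 10.50 × (0.7140 − 0.3663) + 3.43 × 0.3663 = 3.651 + 1.256 = 4.907 mg/L.

D ≈ 4.91 mg/L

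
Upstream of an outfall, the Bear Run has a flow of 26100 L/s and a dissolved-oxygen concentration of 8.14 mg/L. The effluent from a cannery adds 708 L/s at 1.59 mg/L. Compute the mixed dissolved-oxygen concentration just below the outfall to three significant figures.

Flow-weighted mixing: C = (Q_r C_r + Q_w C_w)/(Q_r + Q_w)
= (26100×8.14 + 708×1.59)/(26100 + 708) = 213600/26810 = 7.967 mg/L.

7.97 mg/L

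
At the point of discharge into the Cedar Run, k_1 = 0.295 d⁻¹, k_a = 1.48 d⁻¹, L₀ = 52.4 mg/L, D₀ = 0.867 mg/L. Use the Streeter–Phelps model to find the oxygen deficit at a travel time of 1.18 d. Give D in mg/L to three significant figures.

k_1 L₀/(k_a−k_1) = 0.295×52.4/(1.48−0.295) = 15.46/1.185 = 13.04 mg/L.
e^(−k_1 t) = e^(−0.295×1.180) = 0.7060; e^(−k_a t) = e^(−1.48×1.180) = 0.1744.
D = 13.04 × (0.7060 − 0.1744) + 0.867 × 0.1744 = 6.935 + 0.1512 = 7.086 mg/L.

D ≈ 7.09 mg/L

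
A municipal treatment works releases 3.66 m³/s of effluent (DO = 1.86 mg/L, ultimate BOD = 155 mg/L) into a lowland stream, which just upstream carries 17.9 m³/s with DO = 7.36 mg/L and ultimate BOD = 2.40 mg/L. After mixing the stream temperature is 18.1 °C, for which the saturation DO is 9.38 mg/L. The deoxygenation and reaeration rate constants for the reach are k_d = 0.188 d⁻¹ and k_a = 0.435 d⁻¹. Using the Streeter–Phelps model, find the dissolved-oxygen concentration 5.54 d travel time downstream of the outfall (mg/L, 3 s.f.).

DO ≈ 3.45 mg/L

Mixed DO = (17.9×7.36 + 3.66×1.86)/(17.9+3.66) = 138.6/21.56 = 6.426 mg/L.
Mixed L₀ = (17.9×2.40 + 3.66×155)/(21.56) = 610.3/21.56 = 28.31 mg/L.
Initial deficit D₀ = C_s − DO₀ = 9.38 − 6.426 = 2.954 mg/L.
D(5.54) = [0.188×28.31/(0.435−0.188)](e^(−0.188×5.54) − e^(−0.435×5.54)) + 2.954 e^(−0.435×5.54)
= 21.54 × (0.3529 − 0.08982) + 2.954 × 0.08982 = 5.933 mg/L.
DO = 9.38 − 5.933 = 3.447 mg/L.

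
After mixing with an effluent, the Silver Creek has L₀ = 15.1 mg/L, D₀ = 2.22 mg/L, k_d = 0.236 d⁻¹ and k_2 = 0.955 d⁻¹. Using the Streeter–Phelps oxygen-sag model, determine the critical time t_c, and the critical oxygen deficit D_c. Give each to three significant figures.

At the critical point dD/dt = 0, so k_d L₀ e^(−k_d t) = k_2 D. Substituting D(t) from the Streeter–Phelps equation and solving for t gives
t_c = ln[(k_2/k_d)(1 − D₀(k_2−k_d)/(k_d L₀))] / (k_2−k_d).
Here k_2−k_d = 0.7190 d⁻¹ and 1 − D₀(k_2−k_d)/(k_d L₀) = 1 − 2.22×0.7190/(0.236×15.1) = 0.5521, so
t_c = ln(4.047 × 0.5521) / 0.7190 = 0.8038 / 0.7190 = 1.118 d.
D_c = (k_d/k_2) L₀ e^(−k_d t_c) = (0.236/0.955) × 15.1 × e^(−0.236×1.118) = 0.2471 × 15.1 × 0.7681 = 2.866 mg/L.

t_c ≈ 1.12 d; D_c ≈ 2.87 mg/L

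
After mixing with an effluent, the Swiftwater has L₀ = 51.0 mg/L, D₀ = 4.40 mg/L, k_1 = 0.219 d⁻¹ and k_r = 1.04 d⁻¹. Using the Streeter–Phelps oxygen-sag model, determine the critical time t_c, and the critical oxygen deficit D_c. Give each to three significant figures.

t_c ≈ 1.42 d; D_c ≈ 7.87 mg/L

With k_r/k_1 = 4.749 and 1 − D₀(k_r−k_1)/(k_1 L₀) = 0.6766,
t_c = ln(4.749 × 0.6766) / (1.04 − 0.219) = ln(3.213) / 0.8210 = 1.167/0.8210 = 1.422 d.
D_c = (k_1/k_r) L₀ e^(−k_1 t_c) = (0.219/1.04) × 51.0 × e^(−0.219×1.422) = 0.2106 × 51.0 × 0.7325 = 7.866 mg/L.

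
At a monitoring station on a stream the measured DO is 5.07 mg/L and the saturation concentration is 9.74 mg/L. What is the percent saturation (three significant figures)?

% saturation = C/C_s × 100 = 5.07/9.74 × 100 = 52.1 %.

52.1 % saturation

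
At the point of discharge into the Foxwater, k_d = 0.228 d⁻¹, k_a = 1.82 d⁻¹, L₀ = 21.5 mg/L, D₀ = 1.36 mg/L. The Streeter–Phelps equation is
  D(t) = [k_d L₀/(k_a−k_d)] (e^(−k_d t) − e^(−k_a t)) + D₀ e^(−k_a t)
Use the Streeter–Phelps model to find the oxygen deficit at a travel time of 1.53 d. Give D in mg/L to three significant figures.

D ≈ 2.07 mg/L

k_d L₀/(k_a−k_d) = 0.228×21.5/(1.82−0.228) = 4.902/1.592 = 3.079 mg/L.
e^(−k_d t) = e^(−0.228×1.530) = 0.7055; e^(−k_a t) = e^(−1.82×1.530) = 0.06175.
D = 3.079 × (0.7055 − 0.06175) + 1.36 × 0.06175 = 1.982 + 0.08399 = 2.066 mg/L.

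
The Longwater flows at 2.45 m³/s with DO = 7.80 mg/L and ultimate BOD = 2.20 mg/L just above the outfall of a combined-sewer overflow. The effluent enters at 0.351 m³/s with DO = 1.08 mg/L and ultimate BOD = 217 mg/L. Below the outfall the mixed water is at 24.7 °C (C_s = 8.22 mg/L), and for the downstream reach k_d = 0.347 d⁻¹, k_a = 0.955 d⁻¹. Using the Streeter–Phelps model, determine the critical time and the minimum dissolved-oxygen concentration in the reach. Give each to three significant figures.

t_c ≈ 1.54 d; minimum DO ≈ 2.01 mg/L

Mixed DO = (2.45×7.80 + 0.351×1.08)/(2.45+0.351) = 19.49/2.801 = 6.958 mg/L.
Mixed L₀ = (2.45×2.20 + 0.351×217)/(2.801) = 81.56/2.801 = 29.12 mg/L.
Initial deficit D₀ = C_s − DO₀ = 8.22 − 6.958 = 1.262 mg/L.
t_c = (1/0.6080) ln[(0.955/0.347)(1 − 1.262×0.6080/(0.347×29.12))] = 1.645 × ln(2.543) = 1.535 d.
D_c = (0.347/0.955) × 29.12 × e^(−0.347×1.535) = 0.3634 × 29.12 × 0.5870 = 6.210 mg/L.
Minimum DO = 8.22 − 6.210 = 2.010 mg/L.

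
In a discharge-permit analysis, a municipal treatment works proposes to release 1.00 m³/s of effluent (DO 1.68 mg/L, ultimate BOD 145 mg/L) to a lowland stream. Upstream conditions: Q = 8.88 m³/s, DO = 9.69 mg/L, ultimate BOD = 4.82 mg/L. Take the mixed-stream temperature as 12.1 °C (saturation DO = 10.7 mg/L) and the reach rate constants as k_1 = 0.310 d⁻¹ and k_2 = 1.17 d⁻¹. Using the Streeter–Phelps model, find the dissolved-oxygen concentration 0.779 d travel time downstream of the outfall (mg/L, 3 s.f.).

DO ≈ 7.34 mg/L

Mixed DO = (8.88×9.69 + 1.00×1.68)/(8.88+1.00) = 87.73/9.880 = 8.879 mg/L.
Mixed L₀ = (8.88×4.82 + 1.00×145)/(9.880) = 187.8/9.880 = 19.01 mg/L.
Initial deficit D₀ = C_s − DO₀ = 10.7 − 8.879 = 1.821 mg/L.
D(0.779) = [0.310×19.01/(1.17−0.310)](e^(−0.310×0.779) − e^(−1.17×0.779)) + 1.821 e^(−1.17×0.779)
= 6.852 × (0.7855 − 0.4019) + 1.821 × 0.4019 = 3.360 mg/L.
DO = 10.7 − 3.360 = 7.340 mg/L.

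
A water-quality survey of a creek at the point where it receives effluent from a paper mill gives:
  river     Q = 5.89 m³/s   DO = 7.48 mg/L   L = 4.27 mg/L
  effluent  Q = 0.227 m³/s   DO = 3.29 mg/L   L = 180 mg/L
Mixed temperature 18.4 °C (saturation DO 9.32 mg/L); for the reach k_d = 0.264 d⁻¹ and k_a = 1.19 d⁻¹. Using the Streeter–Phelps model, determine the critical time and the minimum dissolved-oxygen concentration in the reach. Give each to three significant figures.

Mixed DO = (5.89×7.48 + 0.227×3.29)/(5.89+0.227) = 44.80/6.117 = 7.325 mg/L.
Mixed L₀ = (5.89×4.27 + 0.227×180)/(6.117) = 66.01/6.117 = 10.79 mg/L.
Initial deficit D₀ = C_s − DO₀ = 9.32 − 7.325 = 1.995 mg/L.
t_c = (1/0.9260) ln[(1.19/0.264)(1 − 1.995×0.9260/(0.264×10.79))] = 1.080 × ln(1.584) = 0.4967 d.
D_c = (0.264/1.19) × 10.79 × e^(−0.264×0.4967) = 0.2218 × 10.79 × 0.8771 = 2.100 mg/L.
Minimum DO = 9.32 − 2.100 = 7.220 mg/L.

t_c ≈ 0.497 d; minimum DO ≈ 7.22 mg/L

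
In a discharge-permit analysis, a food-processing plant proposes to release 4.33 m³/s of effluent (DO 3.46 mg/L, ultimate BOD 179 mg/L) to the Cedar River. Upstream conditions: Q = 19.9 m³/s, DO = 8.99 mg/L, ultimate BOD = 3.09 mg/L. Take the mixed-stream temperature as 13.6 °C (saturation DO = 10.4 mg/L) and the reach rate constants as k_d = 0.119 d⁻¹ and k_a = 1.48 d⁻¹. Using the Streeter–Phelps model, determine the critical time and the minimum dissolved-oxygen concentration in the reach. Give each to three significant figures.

t_c ≈ 0.690 d; minimum DO ≈ 7.84 mg/L

Mixed DO = (19.9×8.99 + 4.33×3.46)/(19.9+4.33) = 193.9/24.23 = 8.002 mg/L.
Mixed L₀ = (19.9×3.09 + 4.33×179)/(24.23) = 836.6/24.23 = 34.53 mg/L.
Initial deficit D₀ = C_s − DO₀ = 10.4 − 8.002 = 2.398 mg/L.
t_c = (1/1.361) ln[(1.48/0.119)(1 − 2.398×1.361/(0.119×34.53))] = 0.7348 × ln(2.557) = 0.6897 d.
D_c = (0.119/1.48) × 34.53 × e^(−0.119×0.6897) = 0.08041 × 34.53 × 0.9212 = 2.557 mg/L.
Minimum DO = 10.4 − 2.557 = 7.843 mg/L.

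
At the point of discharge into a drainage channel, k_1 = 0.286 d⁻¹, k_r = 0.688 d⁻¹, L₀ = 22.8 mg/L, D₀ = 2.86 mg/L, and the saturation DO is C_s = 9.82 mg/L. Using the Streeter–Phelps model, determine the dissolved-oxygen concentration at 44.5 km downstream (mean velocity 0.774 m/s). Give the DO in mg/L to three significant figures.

DO ≈ 4.86 mg/L

Travel time t = x/v = 44.5 km / (0.774 m/s) = 44500 m / 0.774 m/s = 57490 s = 0.6654 d.
k_1 L₀/(k_r−k_1) = 0.286×22.8/(0.688−0.286) = 6.521/0.4020 = 16.22 mg/L.
e^(−k_1 t) = e^(−0.286×0.6654) = 0.8267; e^(−k_r t) = e^(−0.688×0.6654) = 0.6327.
D = 16.22 × (0.8267 − 0.6327) + 2.86 × 0.6327 = 3.147 + 1.809 = 4.957 mg/L.
DO = C_s − D = 9.82 − 4.957 = 4.863 mg/L.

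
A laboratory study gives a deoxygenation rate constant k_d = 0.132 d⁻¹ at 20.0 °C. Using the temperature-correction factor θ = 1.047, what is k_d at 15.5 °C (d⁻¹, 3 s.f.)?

k_d(T₂) = k_d(T₁) · θ^(T₂−T₁) = 0.132 × 1.047^(15.5−20.0)
= 0.132 × 1.047^-4.50 = 0.132 × 0.8133 = 0.1074 d⁻¹.

k_d ≈ 0.107 d⁻¹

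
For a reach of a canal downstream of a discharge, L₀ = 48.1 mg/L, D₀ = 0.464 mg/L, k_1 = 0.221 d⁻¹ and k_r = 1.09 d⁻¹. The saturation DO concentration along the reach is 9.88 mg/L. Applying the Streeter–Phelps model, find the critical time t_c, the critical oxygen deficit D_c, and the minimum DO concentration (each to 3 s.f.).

With k_r/k_1 = 4.932 and 1 − D₀(k_r−k_1)/(k_1 L₀) = 0.9621,
t_c = ln(4.932 × 0.9621) / (1.09 − 0.221) = ln(4.745) / 0.8690 = 1.557/0.8690 = 1.792 d.
L(t_c) = L₀ e^(−k_1 t_c) = 48.1 × 0.6730 = 32.37 mg/L, and at the critical point k_r D_c = k_1 L, so D_c = (0.221/1.09) × 32.37 = 6.563 mg/L.
Minimum DO = C_s − D_c = 9.88 − 6.563 = 3.317 mg/L.

t_c ≈ 1.79 d; D_c ≈ 6.56 mg/L; min DO ≈ 3.32 mg/L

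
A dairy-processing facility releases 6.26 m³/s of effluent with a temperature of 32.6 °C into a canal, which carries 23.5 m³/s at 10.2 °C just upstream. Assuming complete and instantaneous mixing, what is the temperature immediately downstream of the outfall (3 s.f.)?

14.9 °C

Flow-weighted mixing: C = (Q_r C_r + Q_w C_w)/(Q_r + Q_w)
= (23.5×10.2 + 6.26×32.6)/(23.5 + 6.26) = 443.8/29.76 = 14.91 °C.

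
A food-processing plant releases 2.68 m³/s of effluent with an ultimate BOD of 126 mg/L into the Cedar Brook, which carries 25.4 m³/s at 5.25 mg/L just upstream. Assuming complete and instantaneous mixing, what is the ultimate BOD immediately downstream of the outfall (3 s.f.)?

Flow-weighted mixing: C = (Q_r C_r + Q_w C_w)/(Q_r + Q_w)
= (25.4×5.25 + 2.68×126)/(25.4 + 2.68) = 471.0/28.08 = 16.77 mg/L.

16.8 mg/L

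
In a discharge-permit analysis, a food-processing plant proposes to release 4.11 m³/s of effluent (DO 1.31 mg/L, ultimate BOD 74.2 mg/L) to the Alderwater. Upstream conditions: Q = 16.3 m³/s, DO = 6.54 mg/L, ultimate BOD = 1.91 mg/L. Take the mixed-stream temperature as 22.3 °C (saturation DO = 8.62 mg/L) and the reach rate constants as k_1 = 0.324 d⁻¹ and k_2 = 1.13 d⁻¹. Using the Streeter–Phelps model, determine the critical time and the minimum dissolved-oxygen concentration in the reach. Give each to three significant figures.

Mixed DO = (16.3×6.54 + 4.11×1.31)/(16.3+4.11) = 112.0/20.41 = 5.487 mg/L.
Mixed L₀ = (16.3×1.91 + 4.11×74.2)/(20.41) = 336.1/20.41 = 16.47 mg/L.
Initial deficit D₀ = C_s − DO₀ = 8.62 − 5.487 = 3.133 mg/L.
t_c = (1/0.8060) ln[(1.13/0.324)(1 − 3.133×0.8060/(0.324×16.47))] = 1.241 × ln(1.837) = 0.7544 d.
D_c = (0.324/1.13) × 16.47 × e^(−0.324×0.7544) = 0.2867 × 16.47 × 0.7831 = 3.698 mg/L.
Minimum DO = 8.62 − 3.698 = 4.922 mg/L.

t_c ≈ 0.754 d; minimum DO ≈ 4.92 mg/L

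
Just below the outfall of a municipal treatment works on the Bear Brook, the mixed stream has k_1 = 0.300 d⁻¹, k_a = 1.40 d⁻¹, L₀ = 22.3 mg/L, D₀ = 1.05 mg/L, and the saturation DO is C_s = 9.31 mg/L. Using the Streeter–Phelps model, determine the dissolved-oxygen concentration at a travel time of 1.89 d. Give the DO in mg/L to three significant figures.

DO ≈ 6.22 mg/L

k_1 L₀/(k_a−k_1) = 0.300×22.3/(1.40−0.300) = 6.690/1.100 = 6.082 mg/L.
e^(−k_1 t) = e^(−0.300×1.890) = 0.5672; e^(−k_a t) = e^(−1.40×1.890) = 0.07093.
D = 6.082 × (0.5672 − 0.07093) + 1.05 × 0.07093 = 3.018 + 0.07448 = 3.093 mg/L.
DO = C_s − D = 9.31 − 3.093 = 6.217 mg/L.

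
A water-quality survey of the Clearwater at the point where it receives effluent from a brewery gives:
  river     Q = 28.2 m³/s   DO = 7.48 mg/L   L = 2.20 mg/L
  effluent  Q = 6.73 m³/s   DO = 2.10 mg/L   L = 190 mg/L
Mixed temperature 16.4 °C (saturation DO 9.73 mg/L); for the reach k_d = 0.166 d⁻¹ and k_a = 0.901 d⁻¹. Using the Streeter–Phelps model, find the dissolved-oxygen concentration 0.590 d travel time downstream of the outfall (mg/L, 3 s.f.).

Mixed DO = (28.2×7.48 + 6.73×2.10)/(28.2+6.73) = 225.1/34.93 = 6.443 mg/L.
Mixed L₀ = (28.2×2.20 + 6.73×190)/(34.93) = 1341/34.93 = 38.38 mg/L.
Initial deficit D₀ = C_s − DO₀ = 9.73 − 6.443 = 3.287 mg/L.
D(0.590) = [0.166×38.38/(0.901−0.166)](e^(−0.166×0.590) − e^(−0.901×0.590)) + 3.287 e^(−0.901×0.590)
= 8.669 × (0.9067 − 0.5877) + 3.287 × 0.5877 = 4.697 mg/L.
DO = 9.73 − 4.697 = 5.033 mg/L.

DO ≈ 5.03 mg/L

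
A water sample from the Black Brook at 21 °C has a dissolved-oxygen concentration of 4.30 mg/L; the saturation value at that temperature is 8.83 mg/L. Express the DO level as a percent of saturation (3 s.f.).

48.7 % saturation

% saturation = C/C_s × 100 = 4.30/8.83 × 100 = 48.7 %.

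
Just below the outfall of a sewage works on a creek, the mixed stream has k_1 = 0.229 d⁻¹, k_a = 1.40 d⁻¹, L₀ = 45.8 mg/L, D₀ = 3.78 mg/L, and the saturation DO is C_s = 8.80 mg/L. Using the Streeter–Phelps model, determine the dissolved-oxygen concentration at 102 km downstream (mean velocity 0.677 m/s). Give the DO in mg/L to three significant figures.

Travel time t = x/v = 102 km / (0.677 m/s) = 102000 m / 0.677 m/s = 150700 s = 1.744 d.
k_1 L₀/(k_a−k_1) = 0.229×45.8/(1.40−0.229) = 10.49/1.171 = 8.957 mg/L.
e^(−k_1 t) = e^(−0.229×1.744) = 0.6708; e^(−k_a t) = e^(−1.40×1.744) = 0.08705.
D = 8.957 × (0.6708 − 0.08705) + 3.78 × 0.08705 = 5.228 + 0.3290 = 5.557 mg/L.
DO = C_s − D = 8.80 − 5.557 = 3.243 mg/L.

DO ≈ 3.24 mg/L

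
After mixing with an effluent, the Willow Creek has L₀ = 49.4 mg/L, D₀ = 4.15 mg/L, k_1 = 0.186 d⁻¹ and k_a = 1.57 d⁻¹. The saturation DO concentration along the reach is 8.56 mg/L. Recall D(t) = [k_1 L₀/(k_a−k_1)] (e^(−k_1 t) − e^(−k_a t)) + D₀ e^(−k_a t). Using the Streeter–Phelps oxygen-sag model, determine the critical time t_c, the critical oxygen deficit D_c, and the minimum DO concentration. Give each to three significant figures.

t_c ≈ 0.832 d; D_c ≈ 5.01 mg/L; min DO ≈ 3.55 mg/L

At the critical point dD/dt = 0, so k_1 L₀ e^(−k_1 t) = k_a D. Substituting D(t) from the Streeter–Phelps equation and solving for t gives
t_c = ln[(k_a/k_1)(1 − D₀(k_a−k_1)/(k_1 L₀))] / (k_a−k_1).
Here k_a−k_1 = 1.384 d⁻¹ and 1 − D₀(k_a−k_1)/(k_1 L₀) = 1 − 4.15×1.384/(0.186×49.4) = 0.3749, so
t_c = ln(8.441 × 0.3749) / 1.384 = 1.152 / 1.384 = 0.8324 d.
L(t_c) = L₀ e^(−k_1 t_c) = 49.4 × 0.8566 = 42.31 mg/L, and at the critical point k_a D_c = k_1 L, so D_c = (0.186/1.57) × 42.31 = 5.013 mg/L.
Minimum DO = C_s − D_c = 8.56 − 5.013 = 3.547 mg/L.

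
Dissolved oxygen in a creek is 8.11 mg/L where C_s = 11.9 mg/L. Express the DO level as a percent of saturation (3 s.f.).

% saturation = C/C_s × 100 = 8.11/11.9 × 100 = 68.2 %.

68.2 % saturation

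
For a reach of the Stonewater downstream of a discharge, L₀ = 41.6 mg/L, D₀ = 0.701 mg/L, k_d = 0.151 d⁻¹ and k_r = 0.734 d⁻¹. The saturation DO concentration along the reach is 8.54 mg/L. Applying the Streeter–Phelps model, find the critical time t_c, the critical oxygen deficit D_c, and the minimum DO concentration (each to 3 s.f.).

t_c ≈ 2.60 d; D_c ≈ 5.78 mg/L; min DO ≈ 2.76 mg/L

At the critical point dD/dt = 0, so k_d L₀ e^(−k_d t) = k_r D. Substituting D(t) from the Streeter–Phelps equation and solving for t gives
t_c = ln[(k_r/k_d)(1 − D₀(k_r−k_d)/(k_d L₀))] / (k_r−k_d).
Here k_r−k_d = 0.5830 d⁻¹ and 1 − D₀(k_r−k_d)/(k_d L₀) = 1 − 0.701×0.5830/(0.151×41.6) = 0.9349, so
t_c = ln(4.861 × 0.9349) / 0.5830 = 1.514 / 0.5830 = 2.597 d.
D_c = (k_d/k_r) L₀ e^(−k_d t_c) = (0.151/0.734) × 41.6 × e^(−0.151×2.597) = 0.2057 × 41.6 × 0.6756 = 5.782 mg/L.
Minimum DO = C_s − D_c = 8.54 − 5.782 = 2.758 mg/L.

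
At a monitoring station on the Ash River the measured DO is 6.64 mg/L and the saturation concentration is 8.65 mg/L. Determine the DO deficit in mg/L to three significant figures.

D = C_s − C = 8.65 − 6.64 = 2.01 mg/L.

D ≈ 2.01 mg/L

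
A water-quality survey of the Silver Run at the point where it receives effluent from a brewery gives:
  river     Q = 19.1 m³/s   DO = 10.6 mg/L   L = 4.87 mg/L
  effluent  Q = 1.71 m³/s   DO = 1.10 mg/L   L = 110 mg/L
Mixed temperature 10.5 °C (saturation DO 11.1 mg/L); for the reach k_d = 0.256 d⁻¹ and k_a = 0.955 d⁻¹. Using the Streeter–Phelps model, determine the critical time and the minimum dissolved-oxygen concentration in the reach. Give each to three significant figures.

Mixed DO = (19.1×10.6 + 1.71×1.10)/(19.1+1.71) = 204.3/20.81 = 9.819 mg/L.
Mixed L₀ = (19.1×4.87 + 1.71×110)/(20.81) = 281.1/20.81 = 13.51 mg/L.
Initial deficit D₀ = C_s − DO₀ = 11.1 − 9.819 = 1.281 mg/L.
t_c = (1/0.6990) ln[(0.955/0.256)(1 − 1.281×0.6990/(0.256×13.51))] = 1.431 × ln(2.765) = 1.455 d.
D_c = (0.256/0.955) × 13.51 × e^(−0.256×1.455) = 0.2681 × 13.51 × 0.6890 = 2.495 mg/L.
Minimum DO = 11.1 − 2.495 = 8.605 mg/L.

t_c ≈ 1.45 d; minimum DO ≈ 8.60 mg/L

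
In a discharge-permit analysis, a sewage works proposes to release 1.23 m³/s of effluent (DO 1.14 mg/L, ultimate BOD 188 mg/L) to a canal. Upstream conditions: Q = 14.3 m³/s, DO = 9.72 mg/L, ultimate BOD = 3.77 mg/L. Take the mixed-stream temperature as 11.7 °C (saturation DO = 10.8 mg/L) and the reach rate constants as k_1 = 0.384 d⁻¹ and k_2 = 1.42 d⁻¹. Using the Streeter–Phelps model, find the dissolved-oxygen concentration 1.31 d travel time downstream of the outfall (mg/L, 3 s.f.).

Mixed DO = (14.3×9.72 + 1.23×1.14)/(14.3+1.23) = 140.4/15.53 = 9.040 mg/L.
Mixed L₀ = (14.3×3.77 + 1.23×188)/(15.53) = 285.2/15.53 = 18.36 mg/L.
Initial deficit D₀ = C_s − DO₀ = 10.8 − 9.040 = 1.760 mg/L.
D(1.31) = [0.384×18.36/(1.42−0.384)](e^(−0.384×1.31) − e^(−1.42×1.31)) + 1.760 e^(−1.42×1.31)
= 6.806 × (0.6047 − 0.1556) + 1.760 × 0.1556 = 3.330 mg/L.
DO = 10.8 − 3.330 = 7.470 mg/L.

DO ≈ 7.47 mg/L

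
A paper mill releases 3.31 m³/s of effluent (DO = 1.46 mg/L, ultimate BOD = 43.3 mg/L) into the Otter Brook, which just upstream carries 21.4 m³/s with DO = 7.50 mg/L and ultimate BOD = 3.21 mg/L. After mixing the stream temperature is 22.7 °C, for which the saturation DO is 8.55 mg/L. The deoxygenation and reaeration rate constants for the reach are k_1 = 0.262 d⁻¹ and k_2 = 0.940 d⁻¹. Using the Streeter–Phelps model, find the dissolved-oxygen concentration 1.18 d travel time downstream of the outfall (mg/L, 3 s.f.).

DO ≈ 6.60 mg/L

Mixed DO = (21.4×7.50 + 3.31×1.46)/(21.4+3.31) = 165.3/24.71 = 6.691 mg/L.
Mixed L₀ = (21.4×3.21 + 3.31×43.3)/(24.71) = 212.0/24.71 = 8.580 mg/L.
Initial deficit D₀ = C_s − DO₀ = 8.55 − 6.691 = 1.859 mg/L.
D(1.18) = [0.262×8.580/(0.940−0.262)](e^(−0.262×1.18) − e^(−0.940×1.18)) + 1.859 e^(−0.940×1.18)
= 3.316 × (0.7341 − 0.3298) + 1.859 × 0.3298 = 1.953 mg/L.
DO = 8.55 − 1.953 = 6.597 mg/L.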